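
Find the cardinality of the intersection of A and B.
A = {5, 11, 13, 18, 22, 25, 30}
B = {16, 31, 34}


Set A = {5, 11, 13, 18, 22, 25, 30}
Set B = {16, 31, 34}
A ∩ B = {}
|A ∩ B| = 0

0


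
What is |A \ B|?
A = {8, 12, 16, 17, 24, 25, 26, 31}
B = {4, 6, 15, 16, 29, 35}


Set A = {8, 12, 16, 17, 24, 25, 26, 31}
Set B = {4, 6, 15, 16, 29, 35}
A \ B = {8, 12, 17, 24, 25, 26, 31}
|A \ B| = 7

7


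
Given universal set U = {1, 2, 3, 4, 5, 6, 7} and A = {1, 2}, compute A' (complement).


Universal set U = {1, 2, 3, 4, 5, 6, 7}
Set A = {1, 2}
A' = U \ A = elements in U but not in A
Checking each element of U:
1 (in A, exclude), 2 (in A, exclude), 3 (not in A, include), 4 (not in A, include), 5 (not in A, include), 6 (not in A, include), 7 (not in A, include)
A' = {3, 4, 5, 6, 7}

{3, 4, 5, 6, 7}


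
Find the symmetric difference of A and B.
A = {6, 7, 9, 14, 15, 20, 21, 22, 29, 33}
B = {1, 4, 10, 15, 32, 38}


Set A = {6, 7, 9, 14, 15, 20, 21, 22, 29, 33}
Set B = {1, 4, 10, 15, 32, 38}
A △ B = (A \ B) ∪ (B \ A)
Elements in A but not B: {6, 7, 9, 14, 20, 21, 22, 29, 33}
Elements in B but not A: {1, 4, 10, 32, 38}
A △ B = {1, 4, 6, 7, 9, 10, 14, 20, 21, 22, 29, 32, 33, 38}

{1, 4, 6, 7, 9, 10, 14, 20, 21, 22, 29, 32, 33, 38}


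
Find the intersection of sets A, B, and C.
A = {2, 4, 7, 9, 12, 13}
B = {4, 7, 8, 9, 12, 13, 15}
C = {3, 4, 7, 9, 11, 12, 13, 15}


Set A = {2, 4, 7, 9, 12, 13}
Set B = {4, 7, 8, 9, 12, 13, 15}
Set C = {3, 4, 7, 9, 11, 12, 13, 15}
First, A ∩ B = {4, 7, 9, 12, 13}
Then, (A ∩ B) ∩ C = {4, 7, 9, 12, 13}

{4, 7, 9, 12, 13}


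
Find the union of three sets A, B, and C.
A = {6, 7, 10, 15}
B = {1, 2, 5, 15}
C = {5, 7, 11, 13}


Set A = {6, 7, 10, 15}
Set B = {1, 2, 5, 15}
Set C = {5, 7, 11, 13}
First, A ∪ B = {1, 2, 5, 6, 7, 10, 15}
Then, (A ∪ B) ∪ C = {1, 2, 5, 6, 7, 10, 11, 13, 15}

{1, 2, 5, 6, 7, 10, 11, 13, 15}


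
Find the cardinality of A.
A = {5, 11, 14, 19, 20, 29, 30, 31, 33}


Set A = {5, 11, 14, 19, 20, 29, 30, 31, 33}
Listing elements: 5, 11, 14, 19, 20, 29, 30, 31, 33
Counting: 9 elements
|A| = 9

9


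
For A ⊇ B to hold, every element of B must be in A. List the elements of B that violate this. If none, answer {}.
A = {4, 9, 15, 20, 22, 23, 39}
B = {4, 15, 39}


Set A = {4, 9, 15, 20, 22, 23, 39}
Set B = {4, 15, 39}
Check each element of B against A:
4 ∈ A, 15 ∈ A, 39 ∈ A
Elements of B not in A: {}

{}


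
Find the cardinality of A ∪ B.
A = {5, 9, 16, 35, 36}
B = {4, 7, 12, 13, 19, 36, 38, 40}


Set A = {5, 9, 16, 35, 36}, |A| = 5
Set B = {4, 7, 12, 13, 19, 36, 38, 40}, |B| = 8
A ∩ B = {36}, |A ∩ B| = 1
|A ∪ B| = |A| + |B| - |A ∩ B| = 5 + 8 - 1 = 12

12


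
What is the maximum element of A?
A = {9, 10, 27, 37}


Set A = {9, 10, 27, 37}
Elements in ascending order: 9, 10, 27, 37
The largest element is 37.

37


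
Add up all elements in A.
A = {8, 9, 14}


Set A = {8, 9, 14}
Sum = 8 + 9 + 14 = 31

31


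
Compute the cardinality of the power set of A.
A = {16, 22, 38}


Set A = {16, 22, 38}
|A| = 3
The power set P(A) contains all subsets of A.
|P(A)| = 2^|A| = 2^3 = 8

8


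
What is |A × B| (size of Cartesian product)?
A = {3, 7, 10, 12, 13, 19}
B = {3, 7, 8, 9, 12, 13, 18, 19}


Set A = {3, 7, 10, 12, 13, 19} has 6 elements.
Set B = {3, 7, 8, 9, 12, 13, 18, 19} has 8 elements.
|A × B| = |A| × |B| = 6 × 8 = 48

48


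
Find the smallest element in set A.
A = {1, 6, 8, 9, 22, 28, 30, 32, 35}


Set A = {1, 6, 8, 9, 22, 28, 30, 32, 35}
Elements in ascending order: 1, 6, 8, 9, 22, 28, 30, 32, 35
The smallest element is 1.

1


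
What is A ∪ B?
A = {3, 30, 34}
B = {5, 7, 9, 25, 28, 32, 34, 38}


Set A = {3, 30, 34}
Set B = {5, 7, 9, 25, 28, 32, 34, 38}
A ∪ B includes all elements in either set.
Elements from A: {3, 30, 34}
Elements from B not already included: {5, 7, 9, 25, 28, 32, 38}
A ∪ B = {3, 5, 7, 9, 25, 28, 30, 32, 34, 38}

{3, 5, 7, 9, 25, 28, 30, 32, 34, 38}


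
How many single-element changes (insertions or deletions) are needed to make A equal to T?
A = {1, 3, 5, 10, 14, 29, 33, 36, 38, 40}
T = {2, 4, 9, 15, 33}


Set A = {1, 3, 5, 10, 14, 29, 33, 36, 38, 40}
Set T = {2, 4, 9, 15, 33}
Elements to remove from A (in A, not in T): {1, 3, 5, 10, 14, 29, 36, 38, 40} → 9 removals
Elements to add to A (in T, not in A): {2, 4, 9, 15} → 4 additions
Total edits = 9 + 4 = 13

13


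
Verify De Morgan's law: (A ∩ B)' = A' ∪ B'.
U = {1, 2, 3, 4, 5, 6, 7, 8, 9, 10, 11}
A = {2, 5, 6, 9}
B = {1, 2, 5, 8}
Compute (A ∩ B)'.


U = {1, 2, 3, 4, 5, 6, 7, 8, 9, 10, 11}
A = {2, 5, 6, 9}, B = {1, 2, 5, 8}
A ∩ B = {2, 5}
(A ∩ B)' = U \ (A ∩ B) = {1, 3, 4, 6, 7, 8, 9, 10, 11}
Verification via A' ∪ B': A' = {1, 3, 4, 7, 8, 10, 11}, B' = {3, 4, 6, 7, 9, 10, 11}
A' ∪ B' = {1, 3, 4, 6, 7, 8, 9, 10, 11} ✓

{1, 3, 4, 6, 7, 8, 9, 10, 11}


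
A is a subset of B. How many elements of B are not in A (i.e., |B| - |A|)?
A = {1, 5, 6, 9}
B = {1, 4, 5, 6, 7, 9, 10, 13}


Set A = {1, 5, 6, 9}, |A| = 4
Set B = {1, 4, 5, 6, 7, 9, 10, 13}, |B| = 8
Since A ⊆ B: B \ A = {4, 7, 10, 13}
|B| - |A| = 8 - 4 = 4

4


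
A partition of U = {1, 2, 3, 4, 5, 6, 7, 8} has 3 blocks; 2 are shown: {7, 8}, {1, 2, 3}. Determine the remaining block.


U = {1, 2, 3, 4, 5, 6, 7, 8}
Shown blocks: {7, 8}, {1, 2, 3}
A partition's blocks are pairwise disjoint and cover U, so the missing block = U \ (union of shown blocks).
Union of shown blocks: {1, 2, 3, 7, 8}
Missing block = U \ (union) = {4, 5, 6}

{4, 5, 6}


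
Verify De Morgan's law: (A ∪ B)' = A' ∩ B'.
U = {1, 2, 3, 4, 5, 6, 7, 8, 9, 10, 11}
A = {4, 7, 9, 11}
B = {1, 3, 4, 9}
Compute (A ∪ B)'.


U = {1, 2, 3, 4, 5, 6, 7, 8, 9, 10, 11}
A = {4, 7, 9, 11}, B = {1, 3, 4, 9}
A ∪ B = {1, 3, 4, 7, 9, 11}
(A ∪ B)' = U \ (A ∪ B) = {2, 5, 6, 8, 10}
Verification via A' ∩ B': A' = {1, 2, 3, 5, 6, 8, 10}, B' = {2, 5, 6, 7, 8, 10, 11}
A' ∩ B' = {2, 5, 6, 8, 10} ✓

{2, 5, 6, 8, 10}


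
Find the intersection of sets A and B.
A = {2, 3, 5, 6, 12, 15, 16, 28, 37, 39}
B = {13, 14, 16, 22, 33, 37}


Set A = {2, 3, 5, 6, 12, 15, 16, 28, 37, 39}
Set B = {13, 14, 16, 22, 33, 37}
A ∩ B includes only elements in both sets.
Check each element of A against B:
2 ✗, 3 ✗, 5 ✗, 6 ✗, 12 ✗, 15 ✗, 16 ✓, 28 ✗, 37 ✓, 39 ✗
A ∩ B = {16, 37}

{16, 37}


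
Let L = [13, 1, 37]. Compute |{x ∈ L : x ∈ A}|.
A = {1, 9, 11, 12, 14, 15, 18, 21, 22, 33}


Set A = {1, 9, 11, 12, 14, 15, 18, 21, 22, 33}
Candidates: [13, 1, 37]
Check each candidate:
13 ∉ A, 1 ∈ A, 37 ∉ A
Count of candidates in A: 1

1


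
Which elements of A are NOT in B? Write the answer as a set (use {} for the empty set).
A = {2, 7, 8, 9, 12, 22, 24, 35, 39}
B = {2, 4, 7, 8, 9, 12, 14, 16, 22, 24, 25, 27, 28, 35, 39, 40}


Set A = {2, 7, 8, 9, 12, 22, 24, 35, 39}
Set B = {2, 4, 7, 8, 9, 12, 14, 16, 22, 24, 25, 27, 28, 35, 39, 40}
Check each element of A against B:
2 ∈ B, 7 ∈ B, 8 ∈ B, 9 ∈ B, 12 ∈ B, 22 ∈ B, 24 ∈ B, 35 ∈ B, 39 ∈ B
Elements of A not in B: {}

{}


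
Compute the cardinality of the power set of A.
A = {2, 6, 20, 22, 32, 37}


Set A = {2, 6, 20, 22, 32, 37}
|A| = 6
The power set P(A) contains all subsets of A.
|P(A)| = 2^|A| = 2^6 = 64

64


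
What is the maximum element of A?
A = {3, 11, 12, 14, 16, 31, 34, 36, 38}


Set A = {3, 11, 12, 14, 16, 31, 34, 36, 38}
Elements in ascending order: 3, 11, 12, 14, 16, 31, 34, 36, 38
The largest element is 38.

38


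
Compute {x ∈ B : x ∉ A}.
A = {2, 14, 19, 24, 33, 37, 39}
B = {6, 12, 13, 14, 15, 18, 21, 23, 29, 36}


Set A = {2, 14, 19, 24, 33, 37, 39}
Set B = {6, 12, 13, 14, 15, 18, 21, 23, 29, 36}
Check each element of B against A:
6 ∉ A (include), 12 ∉ A (include), 13 ∉ A (include), 14 ∈ A, 15 ∉ A (include), 18 ∉ A (include), 21 ∉ A (include), 23 ∉ A (include), 29 ∉ A (include), 36 ∉ A (include)
Elements of B not in A: {6, 12, 13, 15, 18, 21, 23, 29, 36}

{6, 12, 13, 15, 18, 21, 23, 29, 36}


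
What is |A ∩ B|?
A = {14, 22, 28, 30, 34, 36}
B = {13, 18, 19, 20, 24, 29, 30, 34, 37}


Set A = {14, 22, 28, 30, 34, 36}
Set B = {13, 18, 19, 20, 24, 29, 30, 34, 37}
A ∩ B = {30, 34}
|A ∩ B| = 2

2


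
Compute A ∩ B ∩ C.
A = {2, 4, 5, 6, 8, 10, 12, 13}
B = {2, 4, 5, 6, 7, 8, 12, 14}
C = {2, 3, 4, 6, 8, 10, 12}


Set A = {2, 4, 5, 6, 8, 10, 12, 13}
Set B = {2, 4, 5, 6, 7, 8, 12, 14}
Set C = {2, 3, 4, 6, 8, 10, 12}
First, A ∩ B = {2, 4, 5, 6, 8, 12}
Then, (A ∩ B) ∩ C = {2, 4, 6, 8, 12}

{2, 4, 6, 8, 12}


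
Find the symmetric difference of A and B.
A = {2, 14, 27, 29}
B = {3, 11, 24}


Set A = {2, 14, 27, 29}
Set B = {3, 11, 24}
A △ B = (A \ B) ∪ (B \ A)
Elements in A but not B: {2, 14, 27, 29}
Elements in B but not A: {3, 11, 24}
A △ B = {2, 3, 11, 14, 24, 27, 29}

{2, 3, 11, 14, 24, 27, 29}


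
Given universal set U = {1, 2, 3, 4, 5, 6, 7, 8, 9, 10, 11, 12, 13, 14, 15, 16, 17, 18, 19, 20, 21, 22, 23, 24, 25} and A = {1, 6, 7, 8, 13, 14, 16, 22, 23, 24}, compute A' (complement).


Universal set U = {1, 2, 3, 4, 5, 6, 7, 8, 9, 10, 11, 12, 13, 14, 15, 16, 17, 18, 19, 20, 21, 22, 23, 24, 25}
Set A = {1, 6, 7, 8, 13, 14, 16, 22, 23, 24}
A' = U \ A = elements in U but not in A
Checking each element of U:
1 (in A, exclude), 2 (not in A, include), 3 (not in A, include), 4 (not in A, include), 5 (not in A, include), 6 (in A, exclude), 7 (in A, exclude), 8 (in A, exclude), 9 (not in A, include), 10 (not in A, include), 11 (not in A, include), 12 (not in A, include), 13 (in A, exclude), 14 (in A, exclude), 15 (not in A, include), 16 (in A, exclude), 17 (not in A, include), 18 (not in A, include), 19 (not in A, include), 20 (not in A, include), 21 (not in A, include), 22 (in A, exclude), 23 (in A, exclude), 24 (in A, exclude), 25 (not in A, include)
A' = {2, 3, 4, 5, 9, 10, 11, 12, 15, 17, 18, 19, 20, 21, 25}

{2, 3, 4, 5, 9, 10, 11, 12, 15, 17, 18, 19, 20, 21, 25}


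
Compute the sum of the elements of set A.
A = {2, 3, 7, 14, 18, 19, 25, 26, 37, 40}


Set A = {2, 3, 7, 14, 18, 19, 25, 26, 37, 40}
Sum = 2 + 3 + 7 + 14 + 18 + 19 + 25 + 26 + 37 + 40 = 191

191


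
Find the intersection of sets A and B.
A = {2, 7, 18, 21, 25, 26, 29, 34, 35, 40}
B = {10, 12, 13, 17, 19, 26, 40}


Set A = {2, 7, 18, 21, 25, 26, 29, 34, 35, 40}
Set B = {10, 12, 13, 17, 19, 26, 40}
A ∩ B includes only elements in both sets.
Check each element of A against B:
2 ✗, 7 ✗, 18 ✗, 21 ✗, 25 ✗, 26 ✓, 29 ✗, 34 ✗, 35 ✗, 40 ✓
A ∩ B = {26, 40}

{26, 40}


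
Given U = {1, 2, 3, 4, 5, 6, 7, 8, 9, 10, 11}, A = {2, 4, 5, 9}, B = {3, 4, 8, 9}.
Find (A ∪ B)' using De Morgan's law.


U = {1, 2, 3, 4, 5, 6, 7, 8, 9, 10, 11}
A = {2, 4, 5, 9}, B = {3, 4, 8, 9}
A ∪ B = {2, 3, 4, 5, 8, 9}
(A ∪ B)' = U \ (A ∪ B) = {1, 6, 7, 10, 11}
Verification via A' ∩ B': A' = {1, 3, 6, 7, 8, 10, 11}, B' = {1, 2, 5, 6, 7, 10, 11}
A' ∩ B' = {1, 6, 7, 10, 11} ✓

{1, 6, 7, 10, 11}


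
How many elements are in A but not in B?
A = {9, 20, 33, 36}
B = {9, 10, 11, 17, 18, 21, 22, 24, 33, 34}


Set A = {9, 20, 33, 36}
Set B = {9, 10, 11, 17, 18, 21, 22, 24, 33, 34}
A \ B = {20, 36}
|A \ B| = 2

2


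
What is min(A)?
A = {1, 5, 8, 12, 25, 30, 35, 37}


Set A = {1, 5, 8, 12, 25, 30, 35, 37}
Elements in ascending order: 1, 5, 8, 12, 25, 30, 35, 37
The smallest element is 1.

1


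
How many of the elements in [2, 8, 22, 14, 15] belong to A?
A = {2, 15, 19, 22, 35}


Set A = {2, 15, 19, 22, 35}
Candidates: [2, 8, 22, 14, 15]
Check each candidate:
2 ∈ A, 8 ∉ A, 22 ∈ A, 14 ∉ A, 15 ∈ A
Count of candidates in A: 3

3


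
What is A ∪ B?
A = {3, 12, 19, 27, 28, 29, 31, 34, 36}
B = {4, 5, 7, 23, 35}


Set A = {3, 12, 19, 27, 28, 29, 31, 34, 36}
Set B = {4, 5, 7, 23, 35}
A ∪ B includes all elements in either set.
Elements from A: {3, 12, 19, 27, 28, 29, 31, 34, 36}
Elements from B not already included: {4, 5, 7, 23, 35}
A ∪ B = {3, 4, 5, 7, 12, 19, 23, 27, 28, 29, 31, 34, 35, 36}

{3, 4, 5, 7, 12, 19, 23, 27, 28, 29, 31, 34, 35, 36}


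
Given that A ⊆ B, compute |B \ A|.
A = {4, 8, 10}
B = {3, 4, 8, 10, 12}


Set A = {4, 8, 10}, |A| = 3
Set B = {3, 4, 8, 10, 12}, |B| = 5
Since A ⊆ B: B \ A = {3, 12}
|B| - |A| = 5 - 3 = 2

2


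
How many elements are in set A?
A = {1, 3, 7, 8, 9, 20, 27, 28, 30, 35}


Set A = {1, 3, 7, 8, 9, 20, 27, 28, 30, 35}
Listing elements: 1, 3, 7, 8, 9, 20, 27, 28, 30, 35
Counting: 10 elements
|A| = 10

10


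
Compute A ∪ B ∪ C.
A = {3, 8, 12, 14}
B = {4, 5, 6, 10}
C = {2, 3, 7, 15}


Set A = {3, 8, 12, 14}
Set B = {4, 5, 6, 10}
Set C = {2, 3, 7, 15}
First, A ∪ B = {3, 4, 5, 6, 8, 10, 12, 14}
Then, (A ∪ B) ∪ C = {2, 3, 4, 5, 6, 7, 8, 10, 12, 14, 15}

{2, 3, 4, 5, 6, 7, 8, 10, 12, 14, 15}


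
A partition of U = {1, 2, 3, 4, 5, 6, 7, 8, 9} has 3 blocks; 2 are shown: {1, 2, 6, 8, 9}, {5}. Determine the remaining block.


U = {1, 2, 3, 4, 5, 6, 7, 8, 9}
Shown blocks: {1, 2, 6, 8, 9}, {5}
A partition's blocks are pairwise disjoint and cover U, so the missing block = U \ (union of shown blocks).
Union of shown blocks: {1, 2, 5, 6, 8, 9}
Missing block = U \ (union) = {3, 4, 7}

{3, 4, 7}


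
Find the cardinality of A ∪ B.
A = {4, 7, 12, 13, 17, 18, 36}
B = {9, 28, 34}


Set A = {4, 7, 12, 13, 17, 18, 36}, |A| = 7
Set B = {9, 28, 34}, |B| = 3
A ∩ B = {}, |A ∩ B| = 0
|A ∪ B| = |A| + |B| - |A ∩ B| = 7 + 3 - 0 = 10

10


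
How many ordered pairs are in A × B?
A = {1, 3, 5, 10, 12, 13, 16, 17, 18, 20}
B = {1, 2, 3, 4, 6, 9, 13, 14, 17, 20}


Set A = {1, 3, 5, 10, 12, 13, 16, 17, 18, 20} has 10 elements.
Set B = {1, 2, 3, 4, 6, 9, 13, 14, 17, 20} has 10 elements.
|A × B| = |A| × |B| = 10 × 10 = 100

100


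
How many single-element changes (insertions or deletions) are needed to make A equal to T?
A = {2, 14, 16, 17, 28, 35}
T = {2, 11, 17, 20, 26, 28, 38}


Set A = {2, 14, 16, 17, 28, 35}
Set T = {2, 11, 17, 20, 26, 28, 38}
Elements to remove from A (in A, not in T): {14, 16, 35} → 3 removals
Elements to add to A (in T, not in A): {11, 20, 26, 38} → 4 additions
Total edits = 3 + 4 = 7

7


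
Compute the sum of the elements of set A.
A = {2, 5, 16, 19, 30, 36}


Set A = {2, 5, 16, 19, 30, 36}
Sum = 2 + 5 + 16 + 19 + 30 + 36 = 108

108


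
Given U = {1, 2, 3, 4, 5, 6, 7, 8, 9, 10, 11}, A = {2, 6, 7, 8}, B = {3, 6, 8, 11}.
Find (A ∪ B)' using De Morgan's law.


U = {1, 2, 3, 4, 5, 6, 7, 8, 9, 10, 11}
A = {2, 6, 7, 8}, B = {3, 6, 8, 11}
A ∪ B = {2, 3, 6, 7, 8, 11}
(A ∪ B)' = U \ (A ∪ B) = {1, 4, 5, 9, 10}
Verification via A' ∩ B': A' = {1, 3, 4, 5, 9, 10, 11}, B' = {1, 2, 4, 5, 7, 9, 10}
A' ∩ B' = {1, 4, 5, 9, 10} ✓

{1, 4, 5, 9, 10}


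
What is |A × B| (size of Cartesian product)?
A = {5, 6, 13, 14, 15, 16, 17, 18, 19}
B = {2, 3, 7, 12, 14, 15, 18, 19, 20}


Set A = {5, 6, 13, 14, 15, 16, 17, 18, 19} has 9 elements.
Set B = {2, 3, 7, 12, 14, 15, 18, 19, 20} has 9 elements.
|A × B| = |A| × |B| = 9 × 9 = 81

81


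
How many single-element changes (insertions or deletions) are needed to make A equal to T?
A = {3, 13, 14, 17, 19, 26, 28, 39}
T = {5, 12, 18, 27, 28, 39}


Set A = {3, 13, 14, 17, 19, 26, 28, 39}
Set T = {5, 12, 18, 27, 28, 39}
Elements to remove from A (in A, not in T): {3, 13, 14, 17, 19, 26} → 6 removals
Elements to add to A (in T, not in A): {5, 12, 18, 27} → 4 additions
Total edits = 6 + 4 = 10

10


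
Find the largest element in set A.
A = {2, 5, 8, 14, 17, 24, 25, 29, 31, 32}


Set A = {2, 5, 8, 14, 17, 24, 25, 29, 31, 32}
Elements in ascending order: 2, 5, 8, 14, 17, 24, 25, 29, 31, 32
The largest element is 32.

32


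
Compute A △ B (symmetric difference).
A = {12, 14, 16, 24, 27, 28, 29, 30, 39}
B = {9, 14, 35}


Set A = {12, 14, 16, 24, 27, 28, 29, 30, 39}
Set B = {9, 14, 35}
A △ B = (A \ B) ∪ (B \ A)
Elements in A but not B: {12, 16, 24, 27, 28, 29, 30, 39}
Elements in B but not A: {9, 35}
A △ B = {9, 12, 16, 24, 27, 28, 29, 30, 35, 39}

{9, 12, 16, 24, 27, 28, 29, 30, 35, 39}


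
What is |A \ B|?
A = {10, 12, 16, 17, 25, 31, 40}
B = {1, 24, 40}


Set A = {10, 12, 16, 17, 25, 31, 40}
Set B = {1, 24, 40}
A \ B = {10, 12, 16, 17, 25, 31}
|A \ B| = 6

6


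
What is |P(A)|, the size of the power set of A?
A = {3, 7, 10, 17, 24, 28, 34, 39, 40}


Set A = {3, 7, 10, 17, 24, 28, 34, 39, 40}
|A| = 9
The power set P(A) contains all subsets of A.
|P(A)| = 2^|A| = 2^9 = 512

512


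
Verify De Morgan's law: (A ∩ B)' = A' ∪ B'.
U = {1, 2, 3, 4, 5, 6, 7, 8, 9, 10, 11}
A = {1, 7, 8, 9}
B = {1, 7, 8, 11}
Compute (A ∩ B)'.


U = {1, 2, 3, 4, 5, 6, 7, 8, 9, 10, 11}
A = {1, 7, 8, 9}, B = {1, 7, 8, 11}
A ∩ B = {1, 7, 8}
(A ∩ B)' = U \ (A ∩ B) = {2, 3, 4, 5, 6, 9, 10, 11}
Verification via A' ∪ B': A' = {2, 3, 4, 5, 6, 10, 11}, B' = {2, 3, 4, 5, 6, 9, 10}
A' ∪ B' = {2, 3, 4, 5, 6, 9, 10, 11} ✓

{2, 3, 4, 5, 6, 9, 10, 11}


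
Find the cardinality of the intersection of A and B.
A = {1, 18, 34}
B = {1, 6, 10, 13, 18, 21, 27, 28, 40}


Set A = {1, 18, 34}
Set B = {1, 6, 10, 13, 18, 21, 27, 28, 40}
A ∩ B = {1, 18}
|A ∩ B| = 2

2


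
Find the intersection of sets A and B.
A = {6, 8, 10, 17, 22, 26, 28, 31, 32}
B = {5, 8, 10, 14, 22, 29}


Set A = {6, 8, 10, 17, 22, 26, 28, 31, 32}
Set B = {5, 8, 10, 14, 22, 29}
A ∩ B includes only elements in both sets.
Check each element of A against B:
6 ✗, 8 ✓, 10 ✓, 17 ✗, 22 ✓, 26 ✗, 28 ✗, 31 ✗, 32 ✗
A ∩ B = {8, 10, 22}

{8, 10, 22}


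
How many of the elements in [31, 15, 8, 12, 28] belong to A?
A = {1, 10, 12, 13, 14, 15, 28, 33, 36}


Set A = {1, 10, 12, 13, 14, 15, 28, 33, 36}
Candidates: [31, 15, 8, 12, 28]
Check each candidate:
31 ∉ A, 15 ∈ A, 8 ∉ A, 12 ∈ A, 28 ∈ A
Count of candidates in A: 3

3


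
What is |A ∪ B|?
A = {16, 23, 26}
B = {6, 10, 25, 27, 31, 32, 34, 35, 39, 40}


Set A = {16, 23, 26}, |A| = 3
Set B = {6, 10, 25, 27, 31, 32, 34, 35, 39, 40}, |B| = 10
A ∩ B = {}, |A ∩ B| = 0
|A ∪ B| = |A| + |B| - |A ∩ B| = 3 + 10 - 0 = 13

13


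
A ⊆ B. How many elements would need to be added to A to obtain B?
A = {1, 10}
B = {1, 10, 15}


Set A = {1, 10}, |A| = 2
Set B = {1, 10, 15}, |B| = 3
Since A ⊆ B: B \ A = {15}
|B| - |A| = 3 - 2 = 1

1


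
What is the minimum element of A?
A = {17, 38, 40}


Set A = {17, 38, 40}
Elements in ascending order: 17, 38, 40
The smallest element is 17.

17


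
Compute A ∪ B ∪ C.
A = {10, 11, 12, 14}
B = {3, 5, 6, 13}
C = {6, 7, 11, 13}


Set A = {10, 11, 12, 14}
Set B = {3, 5, 6, 13}
Set C = {6, 7, 11, 13}
First, A ∪ B = {3, 5, 6, 10, 11, 12, 13, 14}
Then, (A ∪ B) ∪ C = {3, 5, 6, 7, 10, 11, 12, 13, 14}

{3, 5, 6, 7, 10, 11, 12, 13, 14}


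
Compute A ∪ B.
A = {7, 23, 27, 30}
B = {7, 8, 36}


Set A = {7, 23, 27, 30}
Set B = {7, 8, 36}
A ∪ B includes all elements in either set.
Elements from A: {7, 23, 27, 30}
Elements from B not already included: {8, 36}
A ∪ B = {7, 8, 23, 27, 30, 36}

{7, 8, 23, 27, 30, 36}


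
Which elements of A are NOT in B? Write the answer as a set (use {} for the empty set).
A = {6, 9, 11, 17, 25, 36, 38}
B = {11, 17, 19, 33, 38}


Set A = {6, 9, 11, 17, 25, 36, 38}
Set B = {11, 17, 19, 33, 38}
Check each element of A against B:
6 ∉ B (include), 9 ∉ B (include), 11 ∈ B, 17 ∈ B, 25 ∉ B (include), 36 ∉ B (include), 38 ∈ B
Elements of A not in B: {6, 9, 25, 36}

{6, 9, 25, 36}


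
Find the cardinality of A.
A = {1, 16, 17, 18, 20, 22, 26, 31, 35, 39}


Set A = {1, 16, 17, 18, 20, 22, 26, 31, 35, 39}
Listing elements: 1, 16, 17, 18, 20, 22, 26, 31, 35, 39
Counting: 10 elements
|A| = 10

10


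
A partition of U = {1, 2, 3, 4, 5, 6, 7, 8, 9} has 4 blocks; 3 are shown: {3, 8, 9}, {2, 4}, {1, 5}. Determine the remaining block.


U = {1, 2, 3, 4, 5, 6, 7, 8, 9}
Shown blocks: {3, 8, 9}, {2, 4}, {1, 5}
A partition's blocks are pairwise disjoint and cover U, so the missing block = U \ (union of shown blocks).
Union of shown blocks: {1, 2, 3, 4, 5, 8, 9}
Missing block = U \ (union) = {6, 7}

{6, 7}


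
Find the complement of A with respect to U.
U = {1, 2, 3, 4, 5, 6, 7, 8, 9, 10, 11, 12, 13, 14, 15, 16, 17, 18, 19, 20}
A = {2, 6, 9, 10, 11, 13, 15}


Universal set U = {1, 2, 3, 4, 5, 6, 7, 8, 9, 10, 11, 12, 13, 14, 15, 16, 17, 18, 19, 20}
Set A = {2, 6, 9, 10, 11, 13, 15}
A' = U \ A = elements in U but not in A
Checking each element of U:
1 (not in A, include), 2 (in A, exclude), 3 (not in A, include), 4 (not in A, include), 5 (not in A, include), 6 (in A, exclude), 7 (not in A, include), 8 (not in A, include), 9 (in A, exclude), 10 (in A, exclude), 11 (in A, exclude), 12 (not in A, include), 13 (in A, exclude), 14 (not in A, include), 15 (in A, exclude), 16 (not in A, include), 17 (not in A, include), 18 (not in A, include), 19 (not in A, include), 20 (not in A, include)
A' = {1, 3, 4, 5, 7, 8, 12, 14, 16, 17, 18, 19, 20}

{1, 3, 4, 5, 7, 8, 12, 14, 16, 17, 18, 19, 20}


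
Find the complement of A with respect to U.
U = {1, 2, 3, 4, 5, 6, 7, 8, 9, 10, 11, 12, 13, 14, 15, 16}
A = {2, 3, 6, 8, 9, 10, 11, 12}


Universal set U = {1, 2, 3, 4, 5, 6, 7, 8, 9, 10, 11, 12, 13, 14, 15, 16}
Set A = {2, 3, 6, 8, 9, 10, 11, 12}
A' = U \ A = elements in U but not in A
Checking each element of U:
1 (not in A, include), 2 (in A, exclude), 3 (in A, exclude), 4 (not in A, include), 5 (not in A, include), 6 (in A, exclude), 7 (not in A, include), 8 (in A, exclude), 9 (in A, exclude), 10 (in A, exclude), 11 (in A, exclude), 12 (in A, exclude), 13 (not in A, include), 14 (not in A, include), 15 (not in A, include), 16 (not in A, include)
A' = {1, 4, 5, 7, 13, 14, 15, 16}

{1, 4, 5, 7, 13, 14, 15, 16}


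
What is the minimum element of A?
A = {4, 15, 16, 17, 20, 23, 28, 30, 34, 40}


Set A = {4, 15, 16, 17, 20, 23, 28, 30, 34, 40}
Elements in ascending order: 4, 15, 16, 17, 20, 23, 28, 30, 34, 40
The smallest element is 4.

4


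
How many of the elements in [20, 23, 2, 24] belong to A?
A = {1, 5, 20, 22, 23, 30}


Set A = {1, 5, 20, 22, 23, 30}
Candidates: [20, 23, 2, 24]
Check each candidate:
20 ∈ A, 23 ∈ A, 2 ∉ A, 24 ∉ A
Count of candidates in A: 2

2


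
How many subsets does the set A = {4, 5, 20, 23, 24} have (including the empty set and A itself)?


Set A = {4, 5, 20, 23, 24}
|A| = 5
The power set P(A) contains all subsets of A.
|P(A)| = 2^|A| = 2^5 = 32

32


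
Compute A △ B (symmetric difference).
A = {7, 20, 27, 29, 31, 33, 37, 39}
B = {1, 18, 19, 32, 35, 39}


Set A = {7, 20, 27, 29, 31, 33, 37, 39}
Set B = {1, 18, 19, 32, 35, 39}
A △ B = (A \ B) ∪ (B \ A)
Elements in A but not B: {7, 20, 27, 29, 31, 33, 37}
Elements in B but not A: {1, 18, 19, 32, 35}
A △ B = {1, 7, 18, 19, 20, 27, 29, 31, 32, 33, 35, 37}

{1, 7, 18, 19, 20, 27, 29, 31, 32, 33, 35, 37}


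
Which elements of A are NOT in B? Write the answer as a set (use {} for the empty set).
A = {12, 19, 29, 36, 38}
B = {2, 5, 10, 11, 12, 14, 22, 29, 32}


Set A = {12, 19, 29, 36, 38}
Set B = {2, 5, 10, 11, 12, 14, 22, 29, 32}
Check each element of A against B:
12 ∈ B, 19 ∉ B (include), 29 ∈ B, 36 ∉ B (include), 38 ∉ B (include)
Elements of A not in B: {19, 36, 38}

{19, 36, 38}


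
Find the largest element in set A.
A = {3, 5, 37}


Set A = {3, 5, 37}
Elements in ascending order: 3, 5, 37
The largest element is 37.

37


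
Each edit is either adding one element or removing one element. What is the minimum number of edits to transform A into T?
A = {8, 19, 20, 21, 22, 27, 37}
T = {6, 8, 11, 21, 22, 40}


Set A = {8, 19, 20, 21, 22, 27, 37}
Set T = {6, 8, 11, 21, 22, 40}
Elements to remove from A (in A, not in T): {19, 20, 27, 37} → 4 removals
Elements to add to A (in T, not in A): {6, 11, 40} → 3 additions
Total edits = 4 + 3 = 7

7


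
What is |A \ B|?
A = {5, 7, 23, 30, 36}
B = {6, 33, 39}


Set A = {5, 7, 23, 30, 36}
Set B = {6, 33, 39}
A \ B = {5, 7, 23, 30, 36}
|A \ B| = 5

5


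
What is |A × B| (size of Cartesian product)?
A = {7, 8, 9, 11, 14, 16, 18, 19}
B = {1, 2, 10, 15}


Set A = {7, 8, 9, 11, 14, 16, 18, 19} has 8 elements.
Set B = {1, 2, 10, 15} has 4 elements.
|A × B| = |A| × |B| = 8 × 4 = 32

32


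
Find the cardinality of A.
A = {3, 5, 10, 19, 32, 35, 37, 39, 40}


Set A = {3, 5, 10, 19, 32, 35, 37, 39, 40}
Listing elements: 3, 5, 10, 19, 32, 35, 37, 39, 40
Counting: 9 elements
|A| = 9

9


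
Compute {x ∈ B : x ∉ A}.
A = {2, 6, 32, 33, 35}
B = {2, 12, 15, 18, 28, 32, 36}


Set A = {2, 6, 32, 33, 35}
Set B = {2, 12, 15, 18, 28, 32, 36}
Check each element of B against A:
2 ∈ A, 12 ∉ A (include), 15 ∉ A (include), 18 ∉ A (include), 28 ∉ A (include), 32 ∈ A, 36 ∉ A (include)
Elements of B not in A: {12, 15, 18, 28, 36}

{12, 15, 18, 28, 36}


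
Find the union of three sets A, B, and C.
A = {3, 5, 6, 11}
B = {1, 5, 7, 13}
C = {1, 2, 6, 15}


Set A = {3, 5, 6, 11}
Set B = {1, 5, 7, 13}
Set C = {1, 2, 6, 15}
First, A ∪ B = {1, 3, 5, 6, 7, 11, 13}
Then, (A ∪ B) ∪ C = {1, 2, 3, 5, 6, 7, 11, 13, 15}

{1, 2, 3, 5, 6, 7, 11, 13, 15}


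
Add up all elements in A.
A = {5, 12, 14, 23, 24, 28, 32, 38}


Set A = {5, 12, 14, 23, 24, 28, 32, 38}
Sum = 5 + 12 + 14 + 23 + 24 + 28 + 32 + 38 = 176

176


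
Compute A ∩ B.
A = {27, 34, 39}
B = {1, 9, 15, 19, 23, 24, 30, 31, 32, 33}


Set A = {27, 34, 39}
Set B = {1, 9, 15, 19, 23, 24, 30, 31, 32, 33}
A ∩ B includes only elements in both sets.
Check each element of A against B:
27 ✗, 34 ✗, 39 ✗
A ∩ B = {}

{}


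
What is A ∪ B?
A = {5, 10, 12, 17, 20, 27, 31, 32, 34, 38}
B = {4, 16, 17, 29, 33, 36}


Set A = {5, 10, 12, 17, 20, 27, 31, 32, 34, 38}
Set B = {4, 16, 17, 29, 33, 36}
A ∪ B includes all elements in either set.
Elements from A: {5, 10, 12, 17, 20, 27, 31, 32, 34, 38}
Elements from B not already included: {4, 16, 29, 33, 36}
A ∪ B = {4, 5, 10, 12, 16, 17, 20, 27, 29, 31, 32, 33, 34, 36, 38}

{4, 5, 10, 12, 16, 17, 20, 27, 29, 31, 32, 33, 34, 36, 38}


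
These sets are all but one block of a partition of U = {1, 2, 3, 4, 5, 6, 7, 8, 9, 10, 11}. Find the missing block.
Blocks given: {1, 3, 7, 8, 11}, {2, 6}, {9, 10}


U = {1, 2, 3, 4, 5, 6, 7, 8, 9, 10, 11}
Shown blocks: {1, 3, 7, 8, 11}, {2, 6}, {9, 10}
A partition's blocks are pairwise disjoint and cover U, so the missing block = U \ (union of shown blocks).
Union of shown blocks: {1, 2, 3, 6, 7, 8, 9, 10, 11}
Missing block = U \ (union) = {4, 5}

{4, 5}


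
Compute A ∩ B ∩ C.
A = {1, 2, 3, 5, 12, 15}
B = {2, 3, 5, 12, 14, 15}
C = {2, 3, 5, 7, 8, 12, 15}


Set A = {1, 2, 3, 5, 12, 15}
Set B = {2, 3, 5, 12, 14, 15}
Set C = {2, 3, 5, 7, 8, 12, 15}
First, A ∩ B = {2, 3, 5, 12, 15}
Then, (A ∩ B) ∩ C = {2, 3, 5, 12, 15}

{2, 3, 5, 12, 15}


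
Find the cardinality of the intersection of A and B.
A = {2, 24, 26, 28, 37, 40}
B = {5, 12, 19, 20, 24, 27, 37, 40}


Set A = {2, 24, 26, 28, 37, 40}
Set B = {5, 12, 19, 20, 24, 27, 37, 40}
A ∩ B = {24, 37, 40}
|A ∩ B| = 3

3


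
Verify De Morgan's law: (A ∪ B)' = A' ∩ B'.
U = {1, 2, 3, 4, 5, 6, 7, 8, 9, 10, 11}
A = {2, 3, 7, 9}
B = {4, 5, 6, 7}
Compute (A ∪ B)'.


U = {1, 2, 3, 4, 5, 6, 7, 8, 9, 10, 11}
A = {2, 3, 7, 9}, B = {4, 5, 6, 7}
A ∪ B = {2, 3, 4, 5, 6, 7, 9}
(A ∪ B)' = U \ (A ∪ B) = {1, 8, 10, 11}
Verification via A' ∩ B': A' = {1, 4, 5, 6, 8, 10, 11}, B' = {1, 2, 3, 8, 9, 10, 11}
A' ∩ B' = {1, 8, 10, 11} ✓

{1, 8, 10, 11}


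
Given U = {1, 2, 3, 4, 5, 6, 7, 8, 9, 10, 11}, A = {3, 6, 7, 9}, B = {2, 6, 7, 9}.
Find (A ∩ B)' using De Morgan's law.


U = {1, 2, 3, 4, 5, 6, 7, 8, 9, 10, 11}
A = {3, 6, 7, 9}, B = {2, 6, 7, 9}
A ∩ B = {6, 7, 9}
(A ∩ B)' = U \ (A ∩ B) = {1, 2, 3, 4, 5, 8, 10, 11}
Verification via A' ∪ B': A' = {1, 2, 4, 5, 8, 10, 11}, B' = {1, 3, 4, 5, 8, 10, 11}
A' ∪ B' = {1, 2, 3, 4, 5, 8, 10, 11} ✓

{1, 2, 3, 4, 5, 8, 10, 11}


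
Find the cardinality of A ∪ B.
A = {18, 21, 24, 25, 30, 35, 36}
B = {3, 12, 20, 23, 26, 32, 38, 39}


Set A = {18, 21, 24, 25, 30, 35, 36}, |A| = 7
Set B = {3, 12, 20, 23, 26, 32, 38, 39}, |B| = 8
A ∩ B = {}, |A ∩ B| = 0
|A ∪ B| = |A| + |B| - |A ∩ B| = 7 + 8 - 0 = 15

15


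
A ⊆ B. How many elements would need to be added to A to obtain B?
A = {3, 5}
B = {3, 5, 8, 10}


Set A = {3, 5}, |A| = 2
Set B = {3, 5, 8, 10}, |B| = 4
Since A ⊆ B: B \ A = {8, 10}
|B| - |A| = 4 - 2 = 2

2


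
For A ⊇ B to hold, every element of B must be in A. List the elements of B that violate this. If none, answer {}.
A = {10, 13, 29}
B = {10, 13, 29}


Set A = {10, 13, 29}
Set B = {10, 13, 29}
Check each element of B against A:
10 ∈ A, 13 ∈ A, 29 ∈ A
Elements of B not in A: {}

{}


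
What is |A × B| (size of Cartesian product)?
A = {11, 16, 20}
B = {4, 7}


Set A = {11, 16, 20} has 3 elements.
Set B = {4, 7} has 2 elements.
|A × B| = |A| × |B| = 3 × 2 = 6

6


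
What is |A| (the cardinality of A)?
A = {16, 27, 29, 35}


Set A = {16, 27, 29, 35}
Listing elements: 16, 27, 29, 35
Counting: 4 elements
|A| = 4

4


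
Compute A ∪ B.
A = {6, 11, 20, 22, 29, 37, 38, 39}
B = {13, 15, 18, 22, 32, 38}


Set A = {6, 11, 20, 22, 29, 37, 38, 39}
Set B = {13, 15, 18, 22, 32, 38}
A ∪ B includes all elements in either set.
Elements from A: {6, 11, 20, 22, 29, 37, 38, 39}
Elements from B not already included: {13, 15, 18, 32}
A ∪ B = {6, 11, 13, 15, 18, 20, 22, 29, 32, 37, 38, 39}

{6, 11, 13, 15, 18, 20, 22, 29, 32, 37, 38, 39}


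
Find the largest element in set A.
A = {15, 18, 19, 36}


Set A = {15, 18, 19, 36}
Elements in ascending order: 15, 18, 19, 36
The largest element is 36.

36


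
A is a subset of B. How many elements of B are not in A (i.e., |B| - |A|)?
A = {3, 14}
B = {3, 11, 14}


Set A = {3, 14}, |A| = 2
Set B = {3, 11, 14}, |B| = 3
Since A ⊆ B: B \ A = {11}
|B| - |A| = 3 - 2 = 1

1


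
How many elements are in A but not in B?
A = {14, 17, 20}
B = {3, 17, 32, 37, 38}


Set A = {14, 17, 20}
Set B = {3, 17, 32, 37, 38}
A \ B = {14, 20}
|A \ B| = 2

2


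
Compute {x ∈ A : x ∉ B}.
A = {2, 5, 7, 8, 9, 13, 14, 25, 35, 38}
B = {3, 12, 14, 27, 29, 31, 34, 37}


Set A = {2, 5, 7, 8, 9, 13, 14, 25, 35, 38}
Set B = {3, 12, 14, 27, 29, 31, 34, 37}
Check each element of A against B:
2 ∉ B (include), 5 ∉ B (include), 7 ∉ B (include), 8 ∉ B (include), 9 ∉ B (include), 13 ∉ B (include), 14 ∈ B, 25 ∉ B (include), 35 ∉ B (include), 38 ∉ B (include)
Elements of A not in B: {2, 5, 7, 8, 9, 13, 25, 35, 38}

{2, 5, 7, 8, 9, 13, 25, 35, 38}


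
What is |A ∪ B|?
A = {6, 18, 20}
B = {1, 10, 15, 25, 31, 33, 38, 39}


Set A = {6, 18, 20}, |A| = 3
Set B = {1, 10, 15, 25, 31, 33, 38, 39}, |B| = 8
A ∩ B = {}, |A ∩ B| = 0
|A ∪ B| = |A| + |B| - |A ∩ B| = 3 + 8 - 0 = 11

11


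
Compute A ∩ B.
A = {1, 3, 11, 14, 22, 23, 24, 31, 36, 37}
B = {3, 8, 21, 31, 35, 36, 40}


Set A = {1, 3, 11, 14, 22, 23, 24, 31, 36, 37}
Set B = {3, 8, 21, 31, 35, 36, 40}
A ∩ B includes only elements in both sets.
Check each element of A against B:
1 ✗, 3 ✓, 11 ✗, 14 ✗, 22 ✗, 23 ✗, 24 ✗, 31 ✓, 36 ✓, 37 ✗
A ∩ B = {3, 31, 36}

{3, 31, 36}


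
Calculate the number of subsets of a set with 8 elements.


The set has 8 elements.
The power set contains all possible subsets.
|P(A)| = 2^|A| = 2^8 = 256

256


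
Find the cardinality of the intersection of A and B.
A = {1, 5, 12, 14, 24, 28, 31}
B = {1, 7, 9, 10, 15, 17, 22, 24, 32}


Set A = {1, 5, 12, 14, 24, 28, 31}
Set B = {1, 7, 9, 10, 15, 17, 22, 24, 32}
A ∩ B = {1, 24}
|A ∩ B| = 2

2


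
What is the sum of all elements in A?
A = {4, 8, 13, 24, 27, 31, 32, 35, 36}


Set A = {4, 8, 13, 24, 27, 31, 32, 35, 36}
Sum = 4 + 8 + 13 + 24 + 27 + 31 + 32 + 35 + 36 = 210

210


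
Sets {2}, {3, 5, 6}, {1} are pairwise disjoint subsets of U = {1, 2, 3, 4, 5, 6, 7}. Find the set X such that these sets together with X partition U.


U = {1, 2, 3, 4, 5, 6, 7}
Shown blocks: {2}, {3, 5, 6}, {1}
A partition's blocks are pairwise disjoint and cover U, so the missing block = U \ (union of shown blocks).
Union of shown blocks: {1, 2, 3, 5, 6}
Missing block = U \ (union) = {4, 7}

{4, 7}


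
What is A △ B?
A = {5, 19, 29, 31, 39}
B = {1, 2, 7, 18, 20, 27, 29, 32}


Set A = {5, 19, 29, 31, 39}
Set B = {1, 2, 7, 18, 20, 27, 29, 32}
A △ B = (A \ B) ∪ (B \ A)
Elements in A but not B: {5, 19, 31, 39}
Elements in B but not A: {1, 2, 7, 18, 20, 27, 32}
A △ B = {1, 2, 5, 7, 18, 19, 20, 27, 31, 32, 39}

{1, 2, 5, 7, 18, 19, 20, 27, 31, 32, 39}


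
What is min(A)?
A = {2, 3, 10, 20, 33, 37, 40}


Set A = {2, 3, 10, 20, 33, 37, 40}
Elements in ascending order: 2, 3, 10, 20, 33, 37, 40
The smallest element is 2.

2


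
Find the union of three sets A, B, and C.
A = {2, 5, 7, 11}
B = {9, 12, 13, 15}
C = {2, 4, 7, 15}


Set A = {2, 5, 7, 11}
Set B = {9, 12, 13, 15}
Set C = {2, 4, 7, 15}
First, A ∪ B = {2, 5, 7, 9, 11, 12, 13, 15}
Then, (A ∪ B) ∪ C = {2, 4, 5, 7, 9, 11, 12, 13, 15}

{2, 4, 5, 7, 9, 11, 12, 13, 15}


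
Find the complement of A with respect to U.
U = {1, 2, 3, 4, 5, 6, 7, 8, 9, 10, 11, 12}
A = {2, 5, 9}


Universal set U = {1, 2, 3, 4, 5, 6, 7, 8, 9, 10, 11, 12}
Set A = {2, 5, 9}
A' = U \ A = elements in U but not in A
Checking each element of U:
1 (not in A, include), 2 (in A, exclude), 3 (not in A, include), 4 (not in A, include), 5 (in A, exclude), 6 (not in A, include), 7 (not in A, include), 8 (not in A, include), 9 (in A, exclude), 10 (not in A, include), 11 (not in A, include), 12 (not in A, include)
A' = {1, 3, 4, 6, 7, 8, 10, 11, 12}

{1, 3, 4, 6, 7, 8, 10, 11, 12}


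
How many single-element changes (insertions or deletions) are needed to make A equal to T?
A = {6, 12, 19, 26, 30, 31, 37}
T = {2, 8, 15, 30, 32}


Set A = {6, 12, 19, 26, 30, 31, 37}
Set T = {2, 8, 15, 30, 32}
Elements to remove from A (in A, not in T): {6, 12, 19, 26, 31, 37} → 6 removals
Elements to add to A (in T, not in A): {2, 8, 15, 32} → 4 additions
Total edits = 6 + 4 = 10

10


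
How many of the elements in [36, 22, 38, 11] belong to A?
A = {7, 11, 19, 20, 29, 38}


Set A = {7, 11, 19, 20, 29, 38}
Candidates: [36, 22, 38, 11]
Check each candidate:
36 ∉ A, 22 ∉ A, 38 ∈ A, 11 ∈ A
Count of candidates in A: 2

2


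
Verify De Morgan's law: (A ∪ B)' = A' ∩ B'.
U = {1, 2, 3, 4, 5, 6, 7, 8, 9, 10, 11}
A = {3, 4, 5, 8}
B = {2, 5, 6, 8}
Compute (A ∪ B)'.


U = {1, 2, 3, 4, 5, 6, 7, 8, 9, 10, 11}
A = {3, 4, 5, 8}, B = {2, 5, 6, 8}
A ∪ B = {2, 3, 4, 5, 6, 8}
(A ∪ B)' = U \ (A ∪ B) = {1, 7, 9, 10, 11}
Verification via A' ∩ B': A' = {1, 2, 6, 7, 9, 10, 11}, B' = {1, 3, 4, 7, 9, 10, 11}
A' ∩ B' = {1, 7, 9, 10, 11} ✓

{1, 7, 9, 10, 11}


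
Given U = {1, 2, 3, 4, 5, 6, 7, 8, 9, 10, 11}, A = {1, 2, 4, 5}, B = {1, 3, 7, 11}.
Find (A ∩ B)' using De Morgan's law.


U = {1, 2, 3, 4, 5, 6, 7, 8, 9, 10, 11}
A = {1, 2, 4, 5}, B = {1, 3, 7, 11}
A ∩ B = {1}
(A ∩ B)' = U \ (A ∩ B) = {2, 3, 4, 5, 6, 7, 8, 9, 10, 11}
Verification via A' ∪ B': A' = {3, 6, 7, 8, 9, 10, 11}, B' = {2, 4, 5, 6, 8, 9, 10}
A' ∪ B' = {2, 3, 4, 5, 6, 7, 8, 9, 10, 11} ✓

{2, 3, 4, 5, 6, 7, 8, 9, 10, 11}


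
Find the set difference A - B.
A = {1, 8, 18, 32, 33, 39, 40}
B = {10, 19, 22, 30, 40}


Set A = {1, 8, 18, 32, 33, 39, 40}
Set B = {10, 19, 22, 30, 40}
A \ B includes elements in A that are not in B.
Check each element of A:
1 (not in B, keep), 8 (not in B, keep), 18 (not in B, keep), 32 (not in B, keep), 33 (not in B, keep), 39 (not in B, keep), 40 (in B, remove)
A \ B = {1, 8, 18, 32, 33, 39}

{1, 8, 18, 32, 33, 39}


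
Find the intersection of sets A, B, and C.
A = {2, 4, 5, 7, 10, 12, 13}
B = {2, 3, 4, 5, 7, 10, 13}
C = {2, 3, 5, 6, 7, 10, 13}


Set A = {2, 4, 5, 7, 10, 12, 13}
Set B = {2, 3, 4, 5, 7, 10, 13}
Set C = {2, 3, 5, 6, 7, 10, 13}
First, A ∩ B = {2, 4, 5, 7, 10, 13}
Then, (A ∩ B) ∩ C = {2, 5, 7, 10, 13}

{2, 5, 7, 10, 13}


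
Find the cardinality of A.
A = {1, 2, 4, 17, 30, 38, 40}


Set A = {1, 2, 4, 17, 30, 38, 40}
Listing elements: 1, 2, 4, 17, 30, 38, 40
Counting: 7 elements
|A| = 7

7


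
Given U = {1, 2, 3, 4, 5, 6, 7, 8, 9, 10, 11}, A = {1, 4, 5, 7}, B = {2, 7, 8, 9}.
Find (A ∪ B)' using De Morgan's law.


U = {1, 2, 3, 4, 5, 6, 7, 8, 9, 10, 11}
A = {1, 4, 5, 7}, B = {2, 7, 8, 9}
A ∪ B = {1, 2, 4, 5, 7, 8, 9}
(A ∪ B)' = U \ (A ∪ B) = {3, 6, 10, 11}
Verification via A' ∩ B': A' = {2, 3, 6, 8, 9, 10, 11}, B' = {1, 3, 4, 5, 6, 10, 11}
A' ∩ B' = {3, 6, 10, 11} ✓

{3, 6, 10, 11}


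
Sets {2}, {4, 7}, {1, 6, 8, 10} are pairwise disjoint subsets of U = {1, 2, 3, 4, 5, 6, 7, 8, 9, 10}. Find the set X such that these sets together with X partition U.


U = {1, 2, 3, 4, 5, 6, 7, 8, 9, 10}
Shown blocks: {2}, {4, 7}, {1, 6, 8, 10}
A partition's blocks are pairwise disjoint and cover U, so the missing block = U \ (union of shown blocks).
Union of shown blocks: {1, 2, 4, 6, 7, 8, 10}
Missing block = U \ (union) = {3, 5, 9}

{3, 5, 9}


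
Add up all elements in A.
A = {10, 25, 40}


Set A = {10, 25, 40}
Sum = 10 + 25 + 40 = 75

75


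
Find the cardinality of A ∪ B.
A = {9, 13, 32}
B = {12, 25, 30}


Set A = {9, 13, 32}, |A| = 3
Set B = {12, 25, 30}, |B| = 3
A ∩ B = {}, |A ∩ B| = 0
|A ∪ B| = |A| + |B| - |A ∩ B| = 3 + 3 - 0 = 6

6


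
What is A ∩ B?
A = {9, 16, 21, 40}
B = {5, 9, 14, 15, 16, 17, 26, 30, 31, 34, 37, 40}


Set A = {9, 16, 21, 40}
Set B = {5, 9, 14, 15, 16, 17, 26, 30, 31, 34, 37, 40}
A ∩ B includes only elements in both sets.
Check each element of A against B:
9 ✓, 16 ✓, 21 ✗, 40 ✓
A ∩ B = {9, 16, 40}

{9, 16, 40}


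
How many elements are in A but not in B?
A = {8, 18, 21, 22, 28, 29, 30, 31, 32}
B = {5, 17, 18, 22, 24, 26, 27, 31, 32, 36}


Set A = {8, 18, 21, 22, 28, 29, 30, 31, 32}
Set B = {5, 17, 18, 22, 24, 26, 27, 31, 32, 36}
A \ B = {8, 21, 28, 29, 30}
|A \ B| = 5

5


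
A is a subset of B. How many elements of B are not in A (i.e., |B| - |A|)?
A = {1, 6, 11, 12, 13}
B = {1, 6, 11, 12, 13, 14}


Set A = {1, 6, 11, 12, 13}, |A| = 5
Set B = {1, 6, 11, 12, 13, 14}, |B| = 6
Since A ⊆ B: B \ A = {14}
|B| - |A| = 6 - 5 = 1

1


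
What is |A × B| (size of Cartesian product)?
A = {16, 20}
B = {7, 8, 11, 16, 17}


Set A = {16, 20} has 2 elements.
Set B = {7, 8, 11, 16, 17} has 5 elements.
|A × B| = |A| × |B| = 2 × 5 = 10

10


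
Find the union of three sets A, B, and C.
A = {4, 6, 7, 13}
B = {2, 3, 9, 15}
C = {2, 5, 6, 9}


Set A = {4, 6, 7, 13}
Set B = {2, 3, 9, 15}
Set C = {2, 5, 6, 9}
First, A ∪ B = {2, 3, 4, 6, 7, 9, 13, 15}
Then, (A ∪ B) ∪ C = {2, 3, 4, 5, 6, 7, 9, 13, 15}

{2, 3, 4, 5, 6, 7, 9, 13, 15}


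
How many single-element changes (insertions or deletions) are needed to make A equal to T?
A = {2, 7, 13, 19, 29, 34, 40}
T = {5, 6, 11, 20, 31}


Set A = {2, 7, 13, 19, 29, 34, 40}
Set T = {5, 6, 11, 20, 31}
Elements to remove from A (in A, not in T): {2, 7, 13, 19, 29, 34, 40} → 7 removals
Elements to add to A (in T, not in A): {5, 6, 11, 20, 31} → 5 additions
Total edits = 7 + 5 = 12

12


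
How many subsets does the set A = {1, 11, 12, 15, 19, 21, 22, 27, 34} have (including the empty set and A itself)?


Set A = {1, 11, 12, 15, 19, 21, 22, 27, 34}
|A| = 9
The power set P(A) contains all subsets of A.
|P(A)| = 2^|A| = 2^9 = 512

512


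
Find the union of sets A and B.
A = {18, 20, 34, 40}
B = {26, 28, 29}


Set A = {18, 20, 34, 40}
Set B = {26, 28, 29}
A ∪ B includes all elements in either set.
Elements from A: {18, 20, 34, 40}
Elements from B not already included: {26, 28, 29}
A ∪ B = {18, 20, 26, 28, 29, 34, 40}

{18, 20, 26, 28, 29, 34, 40}


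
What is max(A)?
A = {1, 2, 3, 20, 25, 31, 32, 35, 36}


Set A = {1, 2, 3, 20, 25, 31, 32, 35, 36}
Elements in ascending order: 1, 2, 3, 20, 25, 31, 32, 35, 36
The largest element is 36.

36
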